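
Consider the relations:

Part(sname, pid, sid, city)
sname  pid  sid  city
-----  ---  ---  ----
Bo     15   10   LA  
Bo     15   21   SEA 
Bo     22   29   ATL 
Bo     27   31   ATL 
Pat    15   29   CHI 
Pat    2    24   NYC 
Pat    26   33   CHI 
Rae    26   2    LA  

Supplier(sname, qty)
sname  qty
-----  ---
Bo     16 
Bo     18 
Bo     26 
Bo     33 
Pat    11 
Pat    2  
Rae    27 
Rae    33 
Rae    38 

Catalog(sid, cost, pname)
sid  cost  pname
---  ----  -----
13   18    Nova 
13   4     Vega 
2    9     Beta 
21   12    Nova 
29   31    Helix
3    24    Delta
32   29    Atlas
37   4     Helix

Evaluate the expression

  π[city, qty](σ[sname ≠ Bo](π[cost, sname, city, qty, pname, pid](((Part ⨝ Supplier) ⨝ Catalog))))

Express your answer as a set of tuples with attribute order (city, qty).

Natural join on sname: {(Bo, 15, 10, LA, 16), (Bo, 15, 10, LA, 18), (Bo, 15, 10, LA, 26), (Bo, 15, 10, LA, 33), (Bo, 15, 21, SEA, 16), (Bo, 15, 21, SEA, 18), (Bo, 15, 21, SEA, 26), (Bo, 15, 21, SEA, 33), (Bo, 22, 29, ATL, 16), (Bo, 22, 29, ATL, 18), (Bo, 22, 29, ATL, 26), (Bo, 22, 29, ATL, 33), (Bo, 27, 31, ATL, 16), (Bo, 27, 31, ATL, 18), (Bo, 27, 31, ATL, 26), (Bo, 27, 31, ATL, 33), (Pat, 15, 29, CHI, 11), (Pat, 15, 29, CHI, 2), (Pat, 2, 24, NYC, 11), (Pat, 2, 24, NYC, 2), (Pat, 26, 33, CHI, 11), (Pat, 26, 33, CHI, 2), (Rae, 26, 2, LA, 27), (Rae, 26, 2, LA, 33), (Rae, 26, 2, LA, 38)}
Natural join on sid: {(Bo, 15, 21, SEA, 16, 12, Nova), (Bo, 15, 21, SEA, 18, 12, Nova), (Bo, 15, 21, SEA, 26, 12, Nova), (Bo, 15, 21, SEA, 33, 12, Nova), (Bo, 22, 29, ATL, 16, 31, Helix), (Bo, 22, 29, ATL, 18, 31, Helix), (Bo, 22, 29, ATL, 26, 31, Helix), (Bo, 22, 29, ATL, 33, 31, Helix), (Pat, 15, 29, CHI, 11, 31, Helix), (Pat, 15, 29, CHI, 2, 31, Helix), (Rae, 26, 2, LA, 27, 9, Beta), (Rae, 26, 2, LA, 33, 9, Beta), (Rae, 26, 2, LA, 38, 9, Beta)}
Keep only column(s) cost, sname, city, qty, pname, pid: {(12, Bo, SEA, 16, Nova, 15), (12, Bo, SEA, 18, Nova, 15), (12, Bo, SEA, 26, Nova, 15), (12, Bo, SEA, 33, Nova, 15), (31, Bo, ATL, 16, Helix, 22), (31, Bo, ATL, 18, Helix, 22), (31, Bo, ATL, 26, Helix, 22), (31, Bo, ATL, 33, Helix, 22), (31, Pat, CHI, 11, Helix, 15), (31, Pat, CHI, 2, Helix, 15), (9, Rae, LA, 27, Beta, 26), (9, Rae, LA, 33, Beta, 26), (9, Rae, LA, 38, Beta, 26)}
Apply σ_{sname ≠ Bo}; surviving tuples: {(31, Pat, CHI, 11, Helix, 15), (31, Pat, CHI, 2, Helix, 15), (9, Rae, LA, 27, Beta, 26), (9, Rae, LA, 33, Beta, 26), (9, Rae, LA, 38, Beta, 26)}
Keep only column(s) city, qty: {(CHI, 11), (CHI, 2), (LA, 27), (LA, 33), (LA, 38)}

{(CHI, 11), (CHI, 2), (LA, 27), (LA, 33), (LA, 38)}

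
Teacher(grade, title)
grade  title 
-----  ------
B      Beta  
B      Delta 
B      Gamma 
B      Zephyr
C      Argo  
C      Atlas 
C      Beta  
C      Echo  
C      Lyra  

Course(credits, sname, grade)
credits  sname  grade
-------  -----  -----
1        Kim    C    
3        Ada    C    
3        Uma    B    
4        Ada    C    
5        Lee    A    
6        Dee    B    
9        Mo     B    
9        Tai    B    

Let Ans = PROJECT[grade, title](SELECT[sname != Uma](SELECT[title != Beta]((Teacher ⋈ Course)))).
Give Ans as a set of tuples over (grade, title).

Natural join on grade: {(B, Beta, 3, Uma), (B, Beta, 6, Dee), (B, Beta, 9, Mo), (B, Beta, 9, Tai), (B, Delta, 3, Uma), (B, Delta, 6, Dee), (B, Delta, 9, Mo), (B, Delta, 9, Tai), (B, Gamma, 3, Uma), (B, Gamma, 6, Dee), (B, Gamma, 9, Mo), (B, Gamma, 9, Tai), (B, Zephyr, 3, Uma), (B, Zephyr, 6, Dee), (B, Zephyr, 9, Mo), (B, Zephyr, 9, Tai), (C, Argo, 1, Kim), (C, Argo, 3, Ada), (C, Argo, 4, Ada), (C, Atlas, 1, Kim), (C, Atlas, 3, Ada), (C, Atlas, 4, Ada), (C, Beta, 1, Kim), (C, Beta, 3, Ada), (C, Beta, 4, Ada), (C, Echo, 1, Kim), (C, Echo, 3, Ada), (C, Echo, 4, Ada), (C, Lyra, 1, Kim), (C, Lyra, 3, Ada), (C, Lyra, 4, Ada)}
Filtering on title != Beta leaves {(B, Delta, 3, Uma), (B, Delta, 6, Dee), (B, Delta, 9, Mo), (B, Delta, 9, Tai), (B, Gamma, 3, Uma), (B, Gamma, 6, Dee), (B, Gamma, 9, Mo), (B, Gamma, 9, Tai), (B, Zephyr, 3, Uma), (B, Zephyr, 6, Dee), (B, Zephyr, 9, Mo), (B, Zephyr, 9, Tai), (C, Argo, 1, Kim), (C, Argo, 3, Ada), (C, Argo, 4, Ada), (C, Atlas, 1, Kim), (C, Atlas, 3, Ada), (C, Atlas, 4, Ada), (C, Echo, 1, Kim), (C, Echo, 3, Ada), (C, Echo, 4, Ada), (C, Lyra, 1, Kim), (C, Lyra, 3, Ada), (C, Lyra, 4, Ada)}.
Filtering on sname != Uma leaves {(B, Delta, 6, Dee), (B, Delta, 9, Mo), (B, Delta, 9, Tai), (B, Gamma, 6, Dee), (B, Gamma, 9, Mo), (B, Gamma, 9, Tai), (B, Zephyr, 6, Dee), (B, Zephyr, 9, Mo), (B, Zephyr, 9, Tai), (C, Argo, 1, Kim), (C, Argo, 3, Ada), (C, Argo, 4, Ada), (C, Atlas, 1, Kim), (C, Atlas, 3, Ada), (C, Atlas, 4, Ada), (C, Echo, 1, Kim), (C, Echo, 3, Ada), (C, Echo, 4, Ada), (C, Lyra, 1, Kim), (C, Lyra, 3, Ada), (C, Lyra, 4, Ada)}.
π[grade, title]: project onto (grade, title) (14 duplicate(s) eliminated) → {(B, Delta), (B, Gamma), (B, Zephyr), (C, Argo), (C, Atlas), (C, Echo), (C, Lyra)}

{(B, Delta), (B, Gamma), (B, Zephyr), (C, Argo), (C, Atlas), (C, Echo), (C, Lyra)}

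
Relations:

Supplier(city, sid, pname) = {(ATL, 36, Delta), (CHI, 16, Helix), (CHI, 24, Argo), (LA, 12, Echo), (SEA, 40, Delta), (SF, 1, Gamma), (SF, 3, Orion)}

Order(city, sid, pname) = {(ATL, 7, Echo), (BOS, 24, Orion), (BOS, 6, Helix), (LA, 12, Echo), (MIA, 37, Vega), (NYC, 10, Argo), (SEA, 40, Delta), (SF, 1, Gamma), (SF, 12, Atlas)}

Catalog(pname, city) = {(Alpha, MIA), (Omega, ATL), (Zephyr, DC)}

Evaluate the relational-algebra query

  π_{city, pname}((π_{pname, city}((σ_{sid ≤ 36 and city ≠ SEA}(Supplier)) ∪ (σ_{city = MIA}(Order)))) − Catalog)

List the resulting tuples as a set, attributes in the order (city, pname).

{(ATL, Delta), (CHI, Argo), (CHI, Helix), (LA, Echo), (MIA, Vega), (SF, Gamma), (SF, Orion)}

σ[sid ≤ 36 and city ≠ SEA]: keep tuples satisfying sid ≤ 36 and city ≠ SEA → {(ATL, 36, Delta), (CHI, 16, Helix), (CHI, 24, Argo), (LA, 12, Echo), (SF, 1, Gamma), (SF, 3, Orion)}
σ[city = MIA]: keep tuples satisfying city = MIA → {(MIA, 37, Vega)}
Union: {(ATL, 36, Delta), (CHI, 16, Helix), (CHI, 24, Argo), (LA, 12, Echo), (SF, 1, Gamma), (SF, 3, Orion)} with {(MIA, 37, Vega)} → {(ATL, 36, Delta), (CHI, 16, Helix), (CHI, 24, Argo), (LA, 12, Echo), (MIA, 37, Vega), (SF, 1, Gamma), (SF, 3, Orion)}
π_{pname, city} gives {(Argo, CHI), (Delta, ATL), (Echo, LA), (Gamma, SF), (Helix, CHI), (Orion, SF), (Vega, MIA)}.
Difference: {(Argo, CHI), (Delta, ATL), (Echo, LA), (Gamma, SF), (Helix, CHI), (Orion, SF), (Vega, MIA)} with {(Alpha, MIA), (Omega, ATL), (Zephyr, DC)} → {(Argo, CHI), (Delta, ATL), (Echo, LA), (Gamma, SF), (Helix, CHI), (Orion, SF), (Vega, MIA)}
π_{city, pname} gives {(ATL, Delta), (CHI, Argo), (CHI, Helix), (LA, Echo), (MIA, Vega), (SF, Gamma), (SF, Orion)}.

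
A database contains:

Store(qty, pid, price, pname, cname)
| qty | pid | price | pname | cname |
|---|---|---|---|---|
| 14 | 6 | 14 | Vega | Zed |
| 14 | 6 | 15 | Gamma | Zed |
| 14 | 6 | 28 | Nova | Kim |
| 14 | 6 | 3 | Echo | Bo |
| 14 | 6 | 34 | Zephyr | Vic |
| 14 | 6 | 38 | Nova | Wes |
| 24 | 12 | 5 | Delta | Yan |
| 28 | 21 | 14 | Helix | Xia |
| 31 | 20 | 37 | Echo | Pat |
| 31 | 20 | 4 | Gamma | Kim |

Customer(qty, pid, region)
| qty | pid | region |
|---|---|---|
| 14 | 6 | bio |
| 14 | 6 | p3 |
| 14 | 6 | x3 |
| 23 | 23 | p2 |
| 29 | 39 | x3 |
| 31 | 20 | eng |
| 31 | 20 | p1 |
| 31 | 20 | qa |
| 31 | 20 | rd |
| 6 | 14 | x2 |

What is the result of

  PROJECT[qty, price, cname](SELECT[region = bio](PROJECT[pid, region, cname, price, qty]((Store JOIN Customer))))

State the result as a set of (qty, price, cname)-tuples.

{(14, 14, Zed), (14, 15, Zed), (14, 28, Kim), (14, 3, Bo), (14, 34, Vic), (14, 38, Wes)}

Store ⋈ Customer (natural join on qty, pid): {(14, 6, 14, Vega, Zed, bio), (14, 6, 14, Vega, Zed, p3), (14, 6, 14, Vega, Zed, x3), (14, 6, 15, Gamma, Zed, bio), (14, 6, 15, Gamma, Zed, p3), (14, 6, 15, Gamma, Zed, x3), (14, 6, 28, Nova, Kim, bio), (14, 6, 28, Nova, Kim, p3), (14, 6, 28, Nova, Kim, x3), (14, 6, 3, Echo, Bo, bio), (14, 6, 3, Echo, Bo, p3), (14, 6, 3, Echo, Bo, x3), (14, 6, 34, Zephyr, Vic, bio), (14, 6, 34, Zephyr, Vic, p3), (14, 6, 34, Zephyr, Vic, x3), (14, 6, 38, Nova, Wes, bio), (14, 6, 38, Nova, Wes, p3), (14, 6, 38, Nova, Wes, x3), (31, 20, 37, Echo, Pat, eng), (31, 20, 37, Echo, Pat, p1), (31, 20, 37, Echo, Pat, qa), (31, 20, 37, Echo, Pat, rd), (31, 20, 4, Gamma, Kim, eng), (31, 20, 4, Gamma, Kim, p1), (31, 20, 4, Gamma, Kim, qa), (31, 20, 4, Gamma, Kim, rd)}
Projecting to pid, region, cname, price, qty: {(20, eng, Kim, 4, 31), (20, eng, Pat, 37, 31), (20, p1, Kim, 4, 31), (20, p1, Pat, 37, 31), (20, qa, Kim, 4, 31), (20, qa, Pat, 37, 31), (20, rd, Kim, 4, 31), (20, rd, Pat, 37, 31), (6, bio, Bo, 3, 14), (6, bio, Kim, 28, 14), (6, bio, Vic, 34, 14), (6, bio, Wes, 38, 14), (6, bio, Zed, 14, 14), (6, bio, Zed, 15, 14), (6, p3, Bo, 3, 14), (6, p3, Kim, 28, 14), (6, p3, Vic, 34, 14), (6, p3, Wes, 38, 14), (6, p3, Zed, 14, 14), (6, p3, Zed, 15, 14), (6, x3, Bo, 3, 14), (6, x3, Kim, 28, 14), (6, x3, Vic, 34, 14), (6, x3, Wes, 38, 14), (6, x3, Zed, 14, 14), (6, x3, Zed, 15, 14)}
Apply σ_{region = bio}; surviving tuples: {(6, bio, Bo, 3, 14), (6, bio, Kim, 28, 14), (6, bio, Vic, 34, 14), (6, bio, Wes, 38, 14), (6, bio, Zed, 14, 14), (6, bio, Zed, 15, 14)}
Projecting to qty, price, cname: {(14, 14, Zed), (14, 15, Zed), (14, 28, Kim), (14, 3, Bo), (14, 34, Vic), (14, 38, Wes)}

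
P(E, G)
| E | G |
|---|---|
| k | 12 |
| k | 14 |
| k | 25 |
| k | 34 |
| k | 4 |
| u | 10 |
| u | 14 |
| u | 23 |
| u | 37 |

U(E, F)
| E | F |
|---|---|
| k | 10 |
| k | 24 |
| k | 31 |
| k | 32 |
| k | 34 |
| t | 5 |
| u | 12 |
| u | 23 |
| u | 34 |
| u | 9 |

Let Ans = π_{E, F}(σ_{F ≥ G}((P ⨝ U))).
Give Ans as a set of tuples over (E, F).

{(k, 10), (k, 24), (k, 31), (k, 32), (k, 34), (u, 12), (u, 23), (u, 34)}

P ⋈ U (natural join on E): {(k, 12, 10), (k, 12, 24), (k, 12, 31), (k, 12, 32), (k, 12, 34), (k, 14, 10), (k, 14, 24), (k, 14, 31), (k, 14, 32), (k, 14, 34), (k, 25, 10), (k, 25, 24), (k, 25, 31), (k, 25, 32), (k, 25, 34), (k, 34, 10), (k, 34, 24), (k, 34, 31), (k, 34, 32), (k, 34, 34), (k, 4, 10), (k, 4, 24), (k, 4, 31), (k, 4, 32), (k, 4, 34), (u, 10, 12), (u, 10, 23), (u, 10, 34), (u, 10, 9), (u, 14, 12), (u, 14, 23), (u, 14, 34), (u, 14, 9), (u, 23, 12), (u, 23, 23), (u, 23, 34), (u, 23, 9), (u, 37, 12), (u, 37, 23), (u, 37, 34), (u, 37, 9)}
Selection F ≥ G: {(k, 12, 24), (k, 12, 31), (k, 12, 32), (k, 12, 34), (k, 14, 24), (k, 14, 31), (k, 14, 32), (k, 14, 34), (k, 25, 31), (k, 25, 32), (k, 25, 34), (k, 34, 34), (k, 4, 10), (k, 4, 24), (k, 4, 31), (k, 4, 32), (k, 4, 34), (u, 10, 12), (u, 10, 23), (u, 10, 34), (u, 14, 23), (u, 14, 34), (u, 23, 23), (u, 23, 34)}
π_{E, F} gives {(k, 10), (k, 24), (k, 31), (k, 32), (k, 34), (u, 12), (u, 23), (u, 34)} (16 duplicate(s) eliminated).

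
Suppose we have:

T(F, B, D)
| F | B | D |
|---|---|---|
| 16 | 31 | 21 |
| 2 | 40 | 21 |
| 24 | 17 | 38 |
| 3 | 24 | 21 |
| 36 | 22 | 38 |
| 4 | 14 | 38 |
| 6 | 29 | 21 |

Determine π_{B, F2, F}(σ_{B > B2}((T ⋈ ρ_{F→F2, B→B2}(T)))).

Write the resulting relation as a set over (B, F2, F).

{(17, 4, 24), (22, 24, 36), (22, 4, 36), (29, 3, 6), (31, 3, 16), (31, 6, 16), (40, 16, 2), (40, 3, 2), (40, 6, 2)}

ρ[F→F2, B→B2]: schema becomes (F2, B2, D); tuples unchanged.
T ⋈ ρ_{F→F2, B→B2}(T) (natural join on D): {(16, 31, 21, 16, 31), (16, 31, 21, 2, 40), (16, 31, 21, 3, 24), (16, 31, 21, 6, 29), (2, 40, 21, 16, 31), (2, 40, 21, 2, 40), (2, 40, 21, 3, 24), (2, 40, 21, 6, 29), (24, 17, 38, 24, 17), (24, 17, 38, 36, 22), (24, 17, 38, 4, 14), (3, 24, 21, 16, 31), (3, 24, 21, 2, 40), (3, 24, 21, 3, 24), (3, 24, 21, 6, 29), (36, 22, 38, 24, 17), (36, 22, 38, 36, 22), (36, 22, 38, 4, 14), (4, 14, 38, 24, 17), (4, 14, 38, 36, 22), (4, 14, 38, 4, 14), (6, 29, 21, 16, 31), (6, 29, 21, 2, 40), (6, 29, 21, 3, 24), (6, 29, 21, 6, 29)}
Apply σ_{B > B2}; surviving tuples: {(16, 31, 21, 3, 24), (16, 31, 21, 6, 29), (2, 40, 21, 16, 31), (2, 40, 21, 3, 24), (2, 40, 21, 6, 29), (24, 17, 38, 4, 14), (36, 22, 38, 24, 17), (36, 22, 38, 4, 14), (6, 29, 21, 3, 24)}
π[B, F2, F]: project onto (B, F2, F) → {(17, 4, 24), (22, 24, 36), (22, 4, 36), (29, 3, 6), (31, 3, 16), (31, 6, 16), (40, 16, 2), (40, 3, 2), (40, 6, 2)}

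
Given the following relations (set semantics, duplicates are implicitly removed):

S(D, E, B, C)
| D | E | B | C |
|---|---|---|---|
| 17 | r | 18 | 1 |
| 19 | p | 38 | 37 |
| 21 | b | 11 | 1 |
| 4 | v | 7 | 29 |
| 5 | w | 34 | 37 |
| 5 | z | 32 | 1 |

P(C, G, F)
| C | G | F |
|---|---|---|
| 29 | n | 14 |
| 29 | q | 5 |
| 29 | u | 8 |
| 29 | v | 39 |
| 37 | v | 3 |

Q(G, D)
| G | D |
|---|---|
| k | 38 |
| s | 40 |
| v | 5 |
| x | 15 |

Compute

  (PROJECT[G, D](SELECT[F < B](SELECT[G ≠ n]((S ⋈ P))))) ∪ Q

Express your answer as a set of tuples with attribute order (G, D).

Natural join on C: {(19, p, 38, 37, v, 3), (4, v, 7, 29, n, 14), (4, v, 7, 29, q, 5), (4, v, 7, 29, u, 8), (4, v, 7, 29, v, 39), (5, w, 34, 37, v, 3)}
Filtering on G ≠ n leaves {(19, p, 38, 37, v, 3), (4, v, 7, 29, q, 5), (4, v, 7, 29, u, 8), (4, v, 7, 29, v, 39), (5, w, 34, 37, v, 3)}.
Filtering on F < B leaves {(19, p, 38, 37, v, 3), (4, v, 7, 29, q, 5), (5, w, 34, 37, v, 3)}.
π[G, D]: project onto (G, D) → {(q, 4), (v, 19), (v, 5)}
Union: {(q, 4), (v, 19), (v, 5)} with {(k, 38), (s, 40), (v, 5), (x, 15)} → {(k, 38), (q, 4), (s, 40), (v, 19), (v, 5), (x, 15)}

{(k, 38), (q, 4), (s, 40), (v, 19), (v, 5), (x, 15)}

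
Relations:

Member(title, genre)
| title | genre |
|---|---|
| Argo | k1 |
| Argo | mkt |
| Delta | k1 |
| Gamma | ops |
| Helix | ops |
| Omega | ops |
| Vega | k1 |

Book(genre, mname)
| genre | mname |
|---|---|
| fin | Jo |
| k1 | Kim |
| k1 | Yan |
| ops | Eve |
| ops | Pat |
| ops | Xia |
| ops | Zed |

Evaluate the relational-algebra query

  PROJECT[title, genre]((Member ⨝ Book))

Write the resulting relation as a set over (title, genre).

Member ⋈ Book (natural join on genre): {(Argo, k1, Kim), (Argo, k1, Yan), (Delta, k1, Kim), (Delta, k1, Yan), (Gamma, ops, Eve), (Gamma, ops, Pat), (Gamma, ops, Xia), (Gamma, ops, Zed), (Helix, ops, Eve), (Helix, ops, Pat), (Helix, ops, Xia), (Helix, ops, Zed), (Omega, ops, Eve), (Omega, ops, Pat), (Omega, ops, Xia), (Omega, ops, Zed), (Vega, k1, Kim), (Vega, k1, Yan)}
π[title, genre]: project onto (title, genre) (12 duplicate(s) eliminated) → {(Argo, k1), (Delta, k1), (Gamma, ops), (Helix, ops), (Omega, ops), (Vega, k1)}

{(Argo, k1), (Delta, k1), (Gamma, ops), (Helix, ops), (Omega, ops), (Vega, k1)}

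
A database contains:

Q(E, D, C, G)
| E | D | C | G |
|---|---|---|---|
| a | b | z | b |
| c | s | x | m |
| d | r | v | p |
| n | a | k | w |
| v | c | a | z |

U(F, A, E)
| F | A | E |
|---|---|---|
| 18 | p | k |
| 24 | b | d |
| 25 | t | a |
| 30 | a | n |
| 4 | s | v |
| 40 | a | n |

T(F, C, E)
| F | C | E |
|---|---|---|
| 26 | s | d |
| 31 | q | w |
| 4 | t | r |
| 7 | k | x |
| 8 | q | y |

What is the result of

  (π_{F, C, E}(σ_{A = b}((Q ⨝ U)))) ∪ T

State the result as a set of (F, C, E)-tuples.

{(24, v, d), (26, s, d), (31, q, w), (4, t, r), (7, k, x), (8, q, y)}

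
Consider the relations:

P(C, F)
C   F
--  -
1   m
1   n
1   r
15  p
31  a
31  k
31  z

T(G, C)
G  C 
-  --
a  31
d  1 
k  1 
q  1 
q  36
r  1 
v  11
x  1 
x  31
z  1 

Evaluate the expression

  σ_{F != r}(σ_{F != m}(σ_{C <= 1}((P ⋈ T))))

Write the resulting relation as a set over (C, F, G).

{(1, n, d), (1, n, k), (1, n, q), (1, n, r), (1, n, x), (1, n, z)}

Natural join on C: {(1, m, d), (1, m, k), (1, m, q), (1, m, r), (1, m, x), (1, m, z), (1, n, d), (1, n, k), (1, n, q), (1, n, r), (1, n, x), (1, n, z), (1, r, d), (1, r, k), (1, r, q), (1, r, r), (1, r, x), (1, r, z), (31, a, a), (31, a, x), (31, k, a), (31, k, x), (31, z, a), (31, z, x)}
Selection C <= 1: {(1, m, d), (1, m, k), (1, m, q), (1, m, r), (1, m, x), (1, m, z), (1, n, d), (1, n, k), (1, n, q), (1, n, r), (1, n, x), (1, n, z), (1, r, d), (1, r, k), (1, r, q), (1, r, r), (1, r, x), (1, r, z)}
Selection F != m: {(1, n, d), (1, n, k), (1, n, q), (1, n, r), (1, n, x), (1, n, z), (1, r, d), (1, r, k), (1, r, q), (1, r, r), (1, r, x), (1, r, z)}
Selection F != r: {(1, n, d), (1, n, k), (1, n, q), (1, n, r), (1, n, x), (1, n, z)}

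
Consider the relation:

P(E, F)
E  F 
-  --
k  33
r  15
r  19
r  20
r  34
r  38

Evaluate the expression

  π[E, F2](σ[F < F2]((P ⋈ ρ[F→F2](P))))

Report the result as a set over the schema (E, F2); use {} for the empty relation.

{(r, 19), (r, 20), (r, 34), (r, 38)}

ρ[F→F2]: schema becomes (E, F2); tuples unchanged.
Natural join on E: {(k, 33, 33), (r, 15, 15), (r, 15, 19), (r, 15, 20), (r, 15, 34), (r, 15, 38), (r, 19, 15), (r, 19, 19), (r, 19, 20), (r, 19, 34), (r, 19, 38), (r, 20, 15), (r, 20, 19), (r, 20, 20), (r, 20, 34), (r, 20, 38), (r, 34, 15), (r, 34, 19), (r, 34, 20), (r, 34, 34), (r, 34, 38), (r, 38, 15), (r, 38, 19), (r, 38, 20), (r, 38, 34), (r, 38, 38)}
σ[F < F2]: keep tuples satisfying F < F2 → {(r, 15, 19), (r, 15, 20), (r, 15, 34), (r, 15, 38), (r, 19, 20), (r, 19, 34), (r, 19, 38), (r, 20, 34), (r, 20, 38), (r, 34, 38)}
Projecting to E, F2 (6 duplicate(s) eliminated): {(r, 19), (r, 20), (r, 34), (r, 38)}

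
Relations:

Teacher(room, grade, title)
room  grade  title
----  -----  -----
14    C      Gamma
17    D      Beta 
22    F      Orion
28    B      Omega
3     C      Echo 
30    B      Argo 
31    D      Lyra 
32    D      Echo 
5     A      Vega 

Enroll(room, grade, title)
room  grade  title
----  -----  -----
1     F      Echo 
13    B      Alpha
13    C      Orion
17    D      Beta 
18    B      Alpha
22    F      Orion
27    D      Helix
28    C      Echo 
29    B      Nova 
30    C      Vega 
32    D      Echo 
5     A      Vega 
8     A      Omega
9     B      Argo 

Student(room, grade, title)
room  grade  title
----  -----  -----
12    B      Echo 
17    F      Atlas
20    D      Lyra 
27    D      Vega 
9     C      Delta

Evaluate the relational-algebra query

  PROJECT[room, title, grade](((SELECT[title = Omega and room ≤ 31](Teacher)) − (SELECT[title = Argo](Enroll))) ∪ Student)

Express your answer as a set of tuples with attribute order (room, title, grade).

σ[title = Omega and room ≤ 31]: keep tuples satisfying title = Omega and room ≤ 31 → {(28, B, Omega)}
σ[title = Argo]: keep tuples satisfying title = Argo → {(9, B, Argo)}
Taking the difference: {(28, B, Omega)}
Taking the union: {(12, B, Echo), (17, F, Atlas), (20, D, Lyra), (27, D, Vega), (28, B, Omega), (9, C, Delta)}
π[room, title, grade]: project onto (room, title, grade) → {(12, Echo, B), (17, Atlas, F), (20, Lyra, D), (27, Vega, D), (28, Omega, B), (9, Delta, C)}

{(12, Echo, B), (17, Atlas, F), (20, Lyra, D), (27, Vega, D), (28, Omega, B), (9, Delta, C)}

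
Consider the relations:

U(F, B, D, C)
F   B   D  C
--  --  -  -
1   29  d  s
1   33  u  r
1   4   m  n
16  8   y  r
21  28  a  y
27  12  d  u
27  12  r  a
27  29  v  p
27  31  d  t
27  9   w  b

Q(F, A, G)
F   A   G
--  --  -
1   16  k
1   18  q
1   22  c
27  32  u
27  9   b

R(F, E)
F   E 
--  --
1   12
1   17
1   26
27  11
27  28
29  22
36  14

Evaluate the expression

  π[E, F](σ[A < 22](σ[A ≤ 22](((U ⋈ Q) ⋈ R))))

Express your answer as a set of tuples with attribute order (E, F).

{(11, 27), (12, 1), (17, 1), (26, 1), (28, 27)}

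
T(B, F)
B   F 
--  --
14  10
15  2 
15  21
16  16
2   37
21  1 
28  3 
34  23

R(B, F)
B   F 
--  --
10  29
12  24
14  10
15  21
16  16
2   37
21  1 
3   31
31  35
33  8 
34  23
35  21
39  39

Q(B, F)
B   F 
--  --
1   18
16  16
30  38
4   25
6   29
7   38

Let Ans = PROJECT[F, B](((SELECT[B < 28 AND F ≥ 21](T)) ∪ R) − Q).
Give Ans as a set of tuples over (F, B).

{(1, 21), (10, 14), (21, 15), (21, 35), (23, 34), (24, 12), (29, 10), (31, 3), (35, 31), (37, 2), (39, 39), (8, 33)}

Apply σ_{B < 28 AND F ≥ 21}; surviving tuples: {(15, 21), (2, 37)}
Taking the union: {(10, 29), (12, 24), (14, 10), (15, 21), (16, 16), (2, 37), (21, 1), (3, 31), (31, 35), (33, 8), (34, 23), (35, 21), (39, 39)}
Taking the difference: {(10, 29), (12, 24), (14, 10), (15, 21), (2, 37), (21, 1), (3, 31), (31, 35), (33, 8), (34, 23), (35, 21), (39, 39)}
Projecting to F, B: {(1, 21), (10, 14), (21, 15), (21, 35), (23, 34), (24, 12), (29, 10), (31, 3), (35, 31), (37, 2), (39, 39), (8, 33)}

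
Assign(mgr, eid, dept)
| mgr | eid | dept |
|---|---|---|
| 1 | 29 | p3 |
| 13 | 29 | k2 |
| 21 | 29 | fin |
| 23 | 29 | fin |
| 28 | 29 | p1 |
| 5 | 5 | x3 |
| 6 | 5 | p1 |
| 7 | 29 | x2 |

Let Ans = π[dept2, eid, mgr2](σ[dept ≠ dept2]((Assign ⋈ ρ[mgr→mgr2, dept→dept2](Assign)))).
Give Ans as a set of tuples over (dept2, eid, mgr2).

{(fin, 29, 21), (fin, 29, 23), (k2, 29, 13), (p1, 29, 28), (p1, 5, 6), (p3, 29, 1), (x2, 29, 7), (x3, 5, 5)}

ρ[mgr→mgr2, dept→dept2]: schema becomes (mgr2, eid, dept2); tuples unchanged.
Natural join on eid: {(1, 29, p3, 1, p3), (1, 29, p3, 13, k2), (1, 29, p3, 21, fin), (1, 29, p3, 23, fin), (1, 29, p3, 28, p1), (1, 29, p3, 7, x2), (13, 29, k2, 1, p3), (13, 29, k2, 13, k2), (13, 29, k2, 21, fin), (13, 29, k2, 23, fin), (13, 29, k2, 28, p1), (13, 29, k2, 7, x2), (21, 29, fin, 1, p3), (21, 29, fin, 13, k2), (21, 29, fin, 21, fin), (21, 29, fin, 23, fin), (21, 29, fin, 28, p1), (21, 29, fin, 7, x2), (23, 29, fin, 1, p3), (23, 29, fin, 13, k2), (23, 29, fin, 21, fin), (23, 29, fin, 23, fin), (23, 29, fin, 28, p1), (23, 29, fin, 7, x2), (28, 29, p1, 1, p3), (28, 29, p1, 13, k2), (28, 29, p1, 21, fin), (28, 29, p1, 23, fin), (28, 29, p1, 28, p1), (28, 29, p1, 7, x2), (5, 5, x3, 5, x3), (5, 5, x3, 6, p1), (6, 5, p1, 5, x3), (6, 5, p1, 6, p1), (7, 29, x2, 1, p3), (7, 29, x2, 13, k2), (7, 29, x2, 21, fin), (7, 29, x2, 23, fin), (7, 29, x2, 28, p1), (7, 29, x2, 7, x2)}
σ[dept ≠ dept2]: keep tuples satisfying dept ≠ dept2 → {(1, 29, p3, 13, k2), (1, 29, p3, 21, fin), (1, 29, p3, 23, fin), (1, 29, p3, 28, p1), (1, 29, p3, 7, x2), (13, 29, k2, 1, p3), (13, 29, k2, 21, fin), (13, 29, k2, 23, fin), (13, 29, k2, 28, p1), (13, 29, k2, 7, x2), (21, 29, fin, 1, p3), (21, 29, fin, 13, k2), (21, 29, fin, 28, p1), (21, 29, fin, 7, x2), (23, 29, fin, 1, p3), (23, 29, fin, 13, k2), (23, 29, fin, 28, p1), (23, 29, fin, 7, x2), (28, 29, p1, 1, p3), (28, 29, p1, 13, k2), (28, 29, p1, 21, fin), (28, 29, p1, 23, fin), (28, 29, p1, 7, x2), (5, 5, x3, 6, p1), (6, 5, p1, 5, x3), (7, 29, x2, 1, p3), (7, 29, x2, 13, k2), (7, 29, x2, 21, fin), (7, 29, x2, 23, fin), (7, 29, x2, 28, p1)}
π[dept2, eid, mgr2]: project onto (dept2, eid, mgr2) (22 duplicate(s) eliminated) → {(fin, 29, 21), (fin, 29, 23), (k2, 29, 13), (p1, 29, 28), (p1, 5, 6), (p3, 29, 1), (x2, 29, 7), (x3, 5, 5)}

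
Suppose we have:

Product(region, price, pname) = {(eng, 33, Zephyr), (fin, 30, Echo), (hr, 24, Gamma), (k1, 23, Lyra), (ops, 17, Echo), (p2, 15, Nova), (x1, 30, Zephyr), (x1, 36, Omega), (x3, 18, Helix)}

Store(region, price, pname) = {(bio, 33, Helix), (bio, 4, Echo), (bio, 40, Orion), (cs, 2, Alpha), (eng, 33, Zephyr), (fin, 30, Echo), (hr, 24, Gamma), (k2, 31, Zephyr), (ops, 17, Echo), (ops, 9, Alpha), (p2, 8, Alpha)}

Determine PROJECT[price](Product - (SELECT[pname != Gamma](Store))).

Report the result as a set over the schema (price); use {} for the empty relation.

Filtering on pname != Gamma leaves {(bio, 33, Helix), (bio, 4, Echo), (bio, 40, Orion), (cs, 2, Alpha), (eng, 33, Zephyr), (fin, 30, Echo), (k2, 31, Zephyr), (ops, 17, Echo), (ops, 9, Alpha), (p2, 8, Alpha)}.
Difference: {(eng, 33, Zephyr), (fin, 30, Echo), (hr, 24, Gamma), (k1, 23, Lyra), (ops, 17, Echo), (p2, 15, Nova), (x1, 30, Zephyr), (x1, 36, Omega), (x3, 18, Helix)} with {(bio, 33, Helix), (bio, 4, Echo), (bio, 40, Orion), (cs, 2, Alpha), (eng, 33, Zephyr), (fin, 30, Echo), (k2, 31, Zephyr), (ops, 17, Echo), (ops, 9, Alpha), (p2, 8, Alpha)} → {(hr, 24, Gamma), (k1, 23, Lyra), (p2, 15, Nova), (x1, 30, Zephyr), (x1, 36, Omega), (x3, 18, Helix)}
π_{price} gives {15, 18, 23, 24, 30, 36}.

{15, 18, 23, 24, 30, 36}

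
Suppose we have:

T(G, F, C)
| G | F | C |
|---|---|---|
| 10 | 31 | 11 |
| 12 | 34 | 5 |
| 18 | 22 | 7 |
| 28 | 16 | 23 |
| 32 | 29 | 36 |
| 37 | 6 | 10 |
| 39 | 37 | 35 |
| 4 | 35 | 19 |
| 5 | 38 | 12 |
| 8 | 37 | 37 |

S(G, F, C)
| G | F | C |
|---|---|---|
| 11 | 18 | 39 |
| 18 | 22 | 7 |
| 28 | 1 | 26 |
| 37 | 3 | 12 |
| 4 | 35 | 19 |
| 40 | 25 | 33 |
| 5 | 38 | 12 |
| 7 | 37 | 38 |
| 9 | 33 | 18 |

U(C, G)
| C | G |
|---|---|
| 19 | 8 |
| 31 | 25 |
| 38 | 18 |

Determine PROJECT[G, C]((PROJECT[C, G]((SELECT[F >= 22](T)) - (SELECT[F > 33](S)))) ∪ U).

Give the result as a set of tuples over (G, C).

{(10, 11), (12, 5), (18, 38), (18, 7), (25, 31), (32, 36), (39, 35), (8, 19), (8, 37)}

Apply σ_{F >= 22}; surviving tuples: {(10, 31, 11), (12, 34, 5), (18, 22, 7), (32, 29, 36), (39, 37, 35), (4, 35, 19), (5, 38, 12), (8, 37, 37)}
Apply σ_{F > 33}; surviving tuples: {(4, 35, 19), (5, 38, 12), (7, 37, 38)}
Difference: {(10, 31, 11), (12, 34, 5), (18, 22, 7), (32, 29, 36), (39, 37, 35), (4, 35, 19), (5, 38, 12), (8, 37, 37)} with {(4, 35, 19), (5, 38, 12), (7, 37, 38)} → {(10, 31, 11), (12, 34, 5), (18, 22, 7), (32, 29, 36), (39, 37, 35), (8, 37, 37)}
π[C, G]: project onto (C, G) → {(11, 10), (35, 39), (36, 32), (37, 8), (5, 12), (7, 18)}
Union: {(11, 10), (35, 39), (36, 32), (37, 8), (5, 12), (7, 18)} with {(19, 8), (31, 25), (38, 18)} → {(11, 10), (19, 8), (31, 25), (35, 39), (36, 32), (37, 8), (38, 18), (5, 12), (7, 18)}
π[G, C]: project onto (G, C) → {(10, 11), (12, 5), (18, 38), (18, 7), (25, 31), (32, 36), (39, 35), (8, 19), (8, 37)}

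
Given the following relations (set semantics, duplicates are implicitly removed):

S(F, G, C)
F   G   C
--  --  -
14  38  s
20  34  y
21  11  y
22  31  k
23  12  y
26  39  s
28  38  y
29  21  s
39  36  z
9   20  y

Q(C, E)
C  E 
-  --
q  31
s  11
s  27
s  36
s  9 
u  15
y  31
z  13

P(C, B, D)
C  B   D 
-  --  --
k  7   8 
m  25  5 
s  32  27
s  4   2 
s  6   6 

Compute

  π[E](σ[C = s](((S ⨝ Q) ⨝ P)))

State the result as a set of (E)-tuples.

{11, 27, 36, 9}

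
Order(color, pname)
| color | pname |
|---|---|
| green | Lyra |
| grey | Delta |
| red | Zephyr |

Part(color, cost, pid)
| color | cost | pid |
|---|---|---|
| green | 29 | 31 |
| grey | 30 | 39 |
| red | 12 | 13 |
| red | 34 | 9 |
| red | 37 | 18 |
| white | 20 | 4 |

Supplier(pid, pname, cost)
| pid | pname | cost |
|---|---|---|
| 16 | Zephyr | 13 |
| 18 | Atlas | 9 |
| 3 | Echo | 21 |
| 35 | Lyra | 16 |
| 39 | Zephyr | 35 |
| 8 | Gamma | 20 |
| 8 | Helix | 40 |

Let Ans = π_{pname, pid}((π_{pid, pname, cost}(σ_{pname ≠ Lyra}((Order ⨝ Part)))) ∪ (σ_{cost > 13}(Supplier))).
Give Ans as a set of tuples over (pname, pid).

{(Delta, 39), (Echo, 3), (Gamma, 8), (Helix, 8), (Lyra, 35), (Zephyr, 13), (Zephyr, 18), (Zephyr, 39), (Zephyr, 9)}

Natural join on color: {(green, Lyra, 29, 31), (grey, Delta, 30, 39), (red, Zephyr, 12, 13), (red, Zephyr, 34, 9), (red, Zephyr, 37, 18)}
Filtering on pname ≠ Lyra leaves {(grey, Delta, 30, 39), (red, Zephyr, 12, 13), (red, Zephyr, 34, 9), (red, Zephyr, 37, 18)}.
Keep only column(s) pid, pname, cost: {(13, Zephyr, 12), (18, Zephyr, 37), (39, Delta, 30), (9, Zephyr, 34)}
Filtering on cost > 13 leaves {(3, Echo, 21), (35, Lyra, 16), (39, Zephyr, 35), (8, Gamma, 20), (8, Helix, 40)}.
Union: {(13, Zephyr, 12), (18, Zephyr, 37), (39, Delta, 30), (9, Zephyr, 34)} with {(3, Echo, 21), (35, Lyra, 16), (39, Zephyr, 35), (8, Gamma, 20), (8, Helix, 40)} → {(13, Zephyr, 12), (18, Zephyr, 37), (3, Echo, 21), (35, Lyra, 16), (39, Delta, 30), (39, Zephyr, 35), (8, Gamma, 20), (8, Helix, 40), (9, Zephyr, 34)}
Keep only column(s) pname, pid: {(Delta, 39), (Echo, 3), (Gamma, 8), (Helix, 8), (Lyra, 35), (Zephyr, 13), (Zephyr, 18), (Zephyr, 39), (Zephyr, 9)}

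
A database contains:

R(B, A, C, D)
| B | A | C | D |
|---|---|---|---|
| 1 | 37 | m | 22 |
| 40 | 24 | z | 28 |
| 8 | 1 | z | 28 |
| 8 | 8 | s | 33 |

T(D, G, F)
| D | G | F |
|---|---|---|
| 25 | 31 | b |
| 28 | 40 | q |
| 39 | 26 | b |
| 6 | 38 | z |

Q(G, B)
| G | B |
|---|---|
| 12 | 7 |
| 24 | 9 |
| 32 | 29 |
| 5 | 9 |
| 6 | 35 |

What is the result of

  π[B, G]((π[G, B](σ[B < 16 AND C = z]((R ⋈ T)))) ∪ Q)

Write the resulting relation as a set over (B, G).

{(29, 32), (35, 6), (7, 12), (8, 40), (9, 24), (9, 5)}

Natural join on D: {(40, 24, z, 28, 40, q), (8, 1, z, 28, 40, q)}
Apply σ_{B < 16 AND C = z}; surviving tuples: {(8, 1, z, 28, 40, q)}
Projecting to G, B: {(40, 8)}
Taking the union: {(12, 7), (24, 9), (32, 29), (40, 8), (5, 9), (6, 35)}
Projecting to B, G: {(29, 32), (35, 6), (7, 12), (8, 40), (9, 24), (9, 5)}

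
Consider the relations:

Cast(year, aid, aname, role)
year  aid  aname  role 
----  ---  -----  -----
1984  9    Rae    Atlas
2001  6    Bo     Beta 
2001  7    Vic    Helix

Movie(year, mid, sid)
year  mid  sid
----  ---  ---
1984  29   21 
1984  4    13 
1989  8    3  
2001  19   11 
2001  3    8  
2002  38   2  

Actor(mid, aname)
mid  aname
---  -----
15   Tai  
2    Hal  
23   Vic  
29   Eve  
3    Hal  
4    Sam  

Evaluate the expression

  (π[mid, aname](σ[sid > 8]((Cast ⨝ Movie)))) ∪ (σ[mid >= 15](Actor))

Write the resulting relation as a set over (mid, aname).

{(15, Tai), (19, Bo), (19, Vic), (23, Vic), (29, Eve), (29, Rae), (4, Rae)}

Joining Cast and Movie on year yields {(1984, 9, Rae, Atlas, 29, 21), (1984, 9, Rae, Atlas, 4, 13), (2001, 6, Bo, Beta, 19, 11), (2001, 6, Bo, Beta, 3, 8), (2001, 7, Vic, Helix, 19, 11), (2001, 7, Vic, Helix, 3, 8)}.
σ[sid > 8]: keep tuples satisfying sid > 8 → {(1984, 9, Rae, Atlas, 29, 21), (1984, 9, Rae, Atlas, 4, 13), (2001, 6, Bo, Beta, 19, 11), (2001, 7, Vic, Helix, 19, 11)}
π[mid, aname]: project onto (mid, aname) → {(19, Bo), (19, Vic), (29, Rae), (4, Rae)}
σ[mid >= 15]: keep tuples satisfying mid >= 15 → {(15, Tai), (23, Vic), (29, Eve)}
Taking the union: {(15, Tai), (19, Bo), (19, Vic), (23, Vic), (29, Eve), (29, Rae), (4, Rae)}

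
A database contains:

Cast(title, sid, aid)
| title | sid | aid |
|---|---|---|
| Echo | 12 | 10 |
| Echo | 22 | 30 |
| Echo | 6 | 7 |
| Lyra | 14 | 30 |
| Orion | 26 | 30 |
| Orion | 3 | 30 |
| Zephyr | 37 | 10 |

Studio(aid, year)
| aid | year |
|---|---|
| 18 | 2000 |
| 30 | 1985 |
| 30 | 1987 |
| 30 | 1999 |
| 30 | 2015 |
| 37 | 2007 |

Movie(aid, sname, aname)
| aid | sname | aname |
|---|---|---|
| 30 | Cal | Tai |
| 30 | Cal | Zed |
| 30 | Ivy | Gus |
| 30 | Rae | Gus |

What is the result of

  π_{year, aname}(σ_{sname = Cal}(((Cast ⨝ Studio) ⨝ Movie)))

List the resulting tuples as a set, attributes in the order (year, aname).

Natural join on aid: {(Echo, 22, 30, 1985), (Echo, 22, 30, 1987), (Echo, 22, 30, 1999), (Echo, 22, 30, 2015), (Lyra, 14, 30, 1985), (Lyra, 14, 30, 1987), (Lyra, 14, 30, 1999), (Lyra, 14, 30, 2015), (Orion, 26, 30, 1985), (Orion, 26, 30, 1987), (Orion, 26, 30, 1999), (Orion, 26, 30, 2015), (Orion, 3, 30, 1985), (Orion, 3, 30, 1987), (Orion, 3, 30, 1999), (Orion, 3, 30, 2015)}
Natural join on aid: {(Echo, 22, 30, 1985, Cal, Tai), (Echo, 22, 30, 1985, Cal, Zed), (Echo, 22, 30, 1985, Ivy, Gus), (Echo, 22, 30, 1985, Rae, Gus), (Echo, 22, 30, 1987, Cal, Tai), (Echo, 22, 30, 1987, Cal, Zed), (Echo, 22, 30, 1987, Ivy, Gus), (Echo, 22, 30, 1987, Rae, Gus), (Echo, 22, 30, 1999, Cal, Tai), (Echo, 22, 30, 1999, Cal, Zed), (Echo, 22, 30, 1999, Ivy, Gus), (Echo, 22, 30, 1999, Rae, Gus), (Echo, 22, 30, 2015, Cal, Tai), (Echo, 22, 30, 2015, Cal, Zed), (Echo, 22, 30, 2015, Ivy, Gus), (Echo, 22, 30, 2015, Rae, Gus), (Lyra, 14, 30, 1985, Cal, Tai), (Lyra, 14, 30, 1985, Cal, Zed), (Lyra, 14, 30, 1985, Ivy, Gus), (Lyra, 14, 30, 1985, Rae, Gus), (Lyra, 14, 30, 1987, Cal, Tai), (Lyra, 14, 30, 1987, Cal, Zed), (Lyra, 14, 30, 1987, Ivy, Gus), (Lyra, 14, 30, 1987, Rae, Gus), (Lyra, 14, 30, 1999, Cal, Tai), (Lyra, 14, 30, 1999, Cal, Zed), (Lyra, 14, 30, 1999, Ivy, Gus), (Lyra, 14, 30, 1999, Rae, Gus), (Lyra, 14, 30, 2015, Cal, Tai), (Lyra, 14, 30, 2015, Cal, Zed), (Lyra, 14, 30, 2015, Ivy, Gus), (Lyra, 14, 30, 2015, Rae, Gus), (Orion, 26, 30, 1985, Cal, Tai), (Orion, 26, 30, 1985, Cal, Zed), (Orion, 26, 30, 1985, Ivy, Gus), (Orion, 26, 30, 1985, Rae, Gus), (Orion, 26, 30, 1987, Cal, Tai), (Orion, 26, 30, 1987, Cal, Zed), (Orion, 26, 30, 1987, Ivy, Gus), (Orion, 26, 30, 1987, Rae, Gus), (Orion, 26, 30, 1999, Cal, Tai), (Orion, 26, 30, 1999, Cal, Zed), (Orion, 26, 30, 1999, Ivy, Gus), (Orion, 26, 30, 1999, Rae, Gus), (Orion, 26, 30, 2015, Cal, Tai), (Orion, 26, 30, 2015, Cal, Zed), (Orion, 26, 30, 2015, Ivy, Gus), (Orion, 26, 30, 2015, Rae, Gus), (Orion, 3, 30, 1985, Cal, Tai), (Orion, 3, 30, 1985, Cal, Zed), (Orion, 3, 30, 1985, Ivy, Gus), (Orion, 3, 30, 1985, Rae, Gus), (Orion, 3, 30, 1987, Cal, Tai), (Orion, 3, 30, 1987, Cal, Zed), (Orion, 3, 30, 1987, Ivy, Gus), (Orion, 3, 30, 1987, Rae, Gus), (Orion, 3, 30, 1999, Cal, Tai), (Orion, 3, 30, 1999, Cal, Zed), (Orion, 3, 30, 1999, Ivy, Gus), (Orion, 3, 30, 1999, Rae, Gus), (Orion, 3, 30, 2015, Cal, Tai), (Orion, 3, 30, 2015, Cal, Zed), (Orion, 3, 30, 2015, Ivy, Gus), (Orion, 3, 30, 2015, Rae, Gus)}
σ[sname = Cal]: keep tuples satisfying sname = Cal → {(Echo, 22, 30, 1985, Cal, Tai), (Echo, 22, 30, 1985, Cal, Zed), (Echo, 22, 30, 1987, Cal, Tai), (Echo, 22, 30, 1987, Cal, Zed), (Echo, 22, 30, 1999, Cal, Tai), (Echo, 22, 30, 1999, Cal, Zed), (Echo, 22, 30, 2015, Cal, Tai), (Echo, 22, 30, 2015, Cal, Zed), (Lyra, 14, 30, 1985, Cal, Tai), (Lyra, 14, 30, 1985, Cal, Zed), (Lyra, 14, 30, 1987, Cal, Tai), (Lyra, 14, 30, 1987, Cal, Zed), (Lyra, 14, 30, 1999, Cal, Tai), (Lyra, 14, 30, 1999, Cal, Zed), (Lyra, 14, 30, 2015, Cal, Tai), (Lyra, 14, 30, 2015, Cal, Zed), (Orion, 26, 30, 1985, Cal, Tai), (Orion, 26, 30, 1985, Cal, Zed), (Orion, 26, 30, 1987, Cal, Tai), (Orion, 26, 30, 1987, Cal, Zed), (Orion, 26, 30, 1999, Cal, Tai), (Orion, 26, 30, 1999, Cal, Zed), (Orion, 26, 30, 2015, Cal, Tai), (Orion, 26, 30, 2015, Cal, Zed), (Orion, 3, 30, 1985, Cal, Tai), (Orion, 3, 30, 1985, Cal, Zed), (Orion, 3, 30, 1987, Cal, Tai), (Orion, 3, 30, 1987, Cal, Zed), (Orion, 3, 30, 1999, Cal, Tai), (Orion, 3, 30, 1999, Cal, Zed), (Orion, 3, 30, 2015, Cal, Tai), (Orion, 3, 30, 2015, Cal, Zed)}
Keep only column(s) year, aname (24 duplicate(s) eliminated): {(1985, Tai), (1985, Zed), (1987, Tai), (1987, Zed), (1999, Tai), (1999, Zed), (2015, Tai), (2015, Zed)}

{(1985, Tai), (1985, Zed), (1987, Tai), (1987, Zed), (1999, Tai), (1999, Zed), (2015, Tai), (2015, Zed)}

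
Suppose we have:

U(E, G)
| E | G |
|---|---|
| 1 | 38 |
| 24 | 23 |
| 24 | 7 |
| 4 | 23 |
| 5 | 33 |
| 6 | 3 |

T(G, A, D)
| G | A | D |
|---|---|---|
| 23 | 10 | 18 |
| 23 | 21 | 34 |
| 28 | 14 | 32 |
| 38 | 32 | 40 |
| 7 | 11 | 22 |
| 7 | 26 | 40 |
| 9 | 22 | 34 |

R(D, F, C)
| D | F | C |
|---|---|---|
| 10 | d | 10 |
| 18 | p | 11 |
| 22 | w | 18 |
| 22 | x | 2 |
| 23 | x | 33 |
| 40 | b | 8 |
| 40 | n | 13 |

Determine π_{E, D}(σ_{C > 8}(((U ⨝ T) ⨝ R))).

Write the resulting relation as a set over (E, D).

Natural join on G: {(1, 38, 32, 40), (24, 23, 10, 18), (24, 23, 21, 34), (24, 7, 11, 22), (24, 7, 26, 40), (4, 23, 10, 18), (4, 23, 21, 34)}
Natural join on D: {(1, 38, 32, 40, b, 8), (1, 38, 32, 40, n, 13), (24, 23, 10, 18, p, 11), (24, 7, 11, 22, w, 18), (24, 7, 11, 22, x, 2), (24, 7, 26, 40, b, 8), (24, 7, 26, 40, n, 13), (4, 23, 10, 18, p, 11)}
Selection C > 8: {(1, 38, 32, 40, n, 13), (24, 23, 10, 18, p, 11), (24, 7, 11, 22, w, 18), (24, 7, 26, 40, n, 13), (4, 23, 10, 18, p, 11)}
π_{E, D} gives {(1, 40), (24, 18), (24, 22), (24, 40), (4, 18)}.

{(1, 40), (24, 18), (24, 22), (24, 40), (4, 18)}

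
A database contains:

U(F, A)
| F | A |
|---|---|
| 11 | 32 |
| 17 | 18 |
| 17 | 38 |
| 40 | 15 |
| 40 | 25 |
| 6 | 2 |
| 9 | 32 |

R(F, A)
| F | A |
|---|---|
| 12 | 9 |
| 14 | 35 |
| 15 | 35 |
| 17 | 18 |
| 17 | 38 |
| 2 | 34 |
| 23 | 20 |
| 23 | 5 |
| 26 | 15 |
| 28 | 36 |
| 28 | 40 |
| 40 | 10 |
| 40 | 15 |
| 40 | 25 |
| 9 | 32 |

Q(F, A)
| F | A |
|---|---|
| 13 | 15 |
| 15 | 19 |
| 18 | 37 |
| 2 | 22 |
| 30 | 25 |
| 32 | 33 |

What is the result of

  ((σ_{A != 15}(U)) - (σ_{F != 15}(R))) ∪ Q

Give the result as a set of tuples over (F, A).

Apply σ_{A != 15}; surviving tuples: {(11, 32), (17, 18), (17, 38), (40, 25), (6, 2), (9, 32)}
Apply σ_{F != 15}; surviving tuples: {(12, 9), (14, 35), (17, 18), (17, 38), (2, 34), (23, 20), (23, 5), (26, 15), (28, 36), (28, 40), (40, 10), (40, 15), (40, 25), (9, 32)}
Difference: {(11, 32), (17, 18), (17, 38), (40, 25), (6, 2), (9, 32)} with {(12, 9), (14, 35), (17, 18), (17, 38), (2, 34), (23, 20), (23, 5), (26, 15), (28, 36), (28, 40), (40, 10), (40, 15), (40, 25), (9, 32)} → {(11, 32), (6, 2)}
Union: {(11, 32), (6, 2)} with {(13, 15), (15, 19), (18, 37), (2, 22), (30, 25), (32, 33)} → {(11, 32), (13, 15), (15, 19), (18, 37), (2, 22), (30, 25), (32, 33), (6, 2)}

{(11, 32), (13, 15), (15, 19), (18, 37), (2, 22), (30, 25), (32, 33), (6, 2)}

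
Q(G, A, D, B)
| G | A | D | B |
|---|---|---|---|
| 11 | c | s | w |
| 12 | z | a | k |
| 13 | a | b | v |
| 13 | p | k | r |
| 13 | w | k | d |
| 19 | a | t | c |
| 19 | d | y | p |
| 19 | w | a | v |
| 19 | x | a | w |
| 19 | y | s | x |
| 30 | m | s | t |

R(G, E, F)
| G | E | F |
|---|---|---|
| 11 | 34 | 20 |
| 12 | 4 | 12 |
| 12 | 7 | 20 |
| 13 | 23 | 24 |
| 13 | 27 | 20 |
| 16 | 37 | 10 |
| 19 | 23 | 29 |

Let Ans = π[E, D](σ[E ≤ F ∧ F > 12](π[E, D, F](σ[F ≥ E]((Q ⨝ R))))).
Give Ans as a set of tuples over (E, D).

Q ⋈ R (natural join on G): {(11, c, s, w, 34, 20), (12, z, a, k, 4, 12), (12, z, a, k, 7, 20), (13, a, b, v, 23, 24), (13, a, b, v, 27, 20), (13, p, k, r, 23, 24), (13, p, k, r, 27, 20), (13, w, k, d, 23, 24), (13, w, k, d, 27, 20), (19, a, t, c, 23, 29), (19, d, y, p, 23, 29), (19, w, a, v, 23, 29), (19, x, a, w, 23, 29), (19, y, s, x, 23, 29)}
Apply σ_{F ≥ E}; surviving tuples: {(12, z, a, k, 4, 12), (12, z, a, k, 7, 20), (13, a, b, v, 23, 24), (13, p, k, r, 23, 24), (13, w, k, d, 23, 24), (19, a, t, c, 23, 29), (19, d, y, p, 23, 29), (19, w, a, v, 23, 29), (19, x, a, w, 23, 29), (19, y, s, x, 23, 29)}
Keep only column(s) E, D, F (2 duplicate(s) eliminated): {(23, a, 29), (23, b, 24), (23, k, 24), (23, s, 29), (23, t, 29), (23, y, 29), (4, a, 12), (7, a, 20)}
Apply σ_{E ≤ F ∧ F > 12}; surviving tuples: {(23, a, 29), (23, b, 24), (23, k, 24), (23, s, 29), (23, t, 29), (23, y, 29), (7, a, 20)}
Keep only column(s) E, D: {(23, a), (23, b), (23, k), (23, s), (23, t), (23, y), (7, a)}

{(23, a), (23, b), (23, k), (23, s), (23, t), (23, y), (7, a)}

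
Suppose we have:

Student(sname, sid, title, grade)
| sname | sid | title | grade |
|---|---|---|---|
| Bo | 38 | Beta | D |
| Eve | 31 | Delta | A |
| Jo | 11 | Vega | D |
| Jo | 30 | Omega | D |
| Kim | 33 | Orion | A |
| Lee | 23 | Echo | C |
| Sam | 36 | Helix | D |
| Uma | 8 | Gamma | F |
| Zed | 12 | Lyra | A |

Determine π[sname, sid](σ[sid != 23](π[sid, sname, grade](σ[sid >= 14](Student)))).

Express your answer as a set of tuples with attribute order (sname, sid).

{(Bo, 38), (Eve, 31), (Jo, 30), (Kim, 33), (Sam, 36)}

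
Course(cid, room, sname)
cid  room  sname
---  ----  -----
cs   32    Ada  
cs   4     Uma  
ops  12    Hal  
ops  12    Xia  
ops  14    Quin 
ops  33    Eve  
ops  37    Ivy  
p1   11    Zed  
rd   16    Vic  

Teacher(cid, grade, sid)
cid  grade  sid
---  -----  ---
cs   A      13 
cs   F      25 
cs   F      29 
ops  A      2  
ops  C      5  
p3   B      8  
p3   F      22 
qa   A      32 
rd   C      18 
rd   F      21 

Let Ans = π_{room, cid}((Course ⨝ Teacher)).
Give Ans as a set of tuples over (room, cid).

{(12, ops), (14, ops), (16, rd), (32, cs), (33, ops), (37, ops), (4, cs)}

Joining Course and Teacher on cid yields {(cs, 32, Ada, A, 13), (cs, 32, Ada, F, 25), (cs, 32, Ada, F, 29), (cs, 4, Uma, A, 13), (cs, 4, Uma, F, 25), (cs, 4, Uma, F, 29), (ops, 12, Hal, A, 2), (ops, 12, Hal, C, 5), (ops, 12, Xia, A, 2), (ops, 12, Xia, C, 5), (ops, 14, Quin, A, 2), (ops, 14, Quin, C, 5), (ops, 33, Eve, A, 2), (ops, 33, Eve, C, 5), (ops, 37, Ivy, A, 2), (ops, 37, Ivy, C, 5), (rd, 16, Vic, C, 18), (rd, 16, Vic, F, 21)}.
Projecting to room, cid (11 duplicate(s) eliminated): {(12, ops), (14, ops), (16, rd), (32, cs), (33, ops), (37, ops), (4, cs)}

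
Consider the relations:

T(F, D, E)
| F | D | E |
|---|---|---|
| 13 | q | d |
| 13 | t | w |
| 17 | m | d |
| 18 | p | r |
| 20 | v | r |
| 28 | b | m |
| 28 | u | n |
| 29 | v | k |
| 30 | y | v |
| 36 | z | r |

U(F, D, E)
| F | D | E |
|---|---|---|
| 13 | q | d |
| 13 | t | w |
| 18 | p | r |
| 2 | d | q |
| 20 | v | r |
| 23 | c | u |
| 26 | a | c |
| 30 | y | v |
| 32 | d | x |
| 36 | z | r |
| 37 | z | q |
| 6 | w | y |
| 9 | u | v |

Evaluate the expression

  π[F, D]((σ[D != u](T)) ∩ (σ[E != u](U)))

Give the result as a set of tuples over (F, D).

Filtering on D != u leaves {(13, q, d), (13, t, w), (17, m, d), (18, p, r), (20, v, r), (28, b, m), (29, v, k), (30, y, v), (36, z, r)}.
Filtering on E != u leaves {(13, q, d), (13, t, w), (18, p, r), (2, d, q), (20, v, r), (26, a, c), (30, y, v), (32, d, x), (36, z, r), (37, z, q), (6, w, y), (9, u, v)}.
Set intersection of the two operands is {(13, q, d), (13, t, w), (18, p, r), (20, v, r), (30, y, v), (36, z, r)}.
Keep only column(s) F, D: {(13, q), (13, t), (18, p), (20, v), (30, y), (36, z)}

{(13, q), (13, t), (18, p), (20, v), (30, y), (36, z)}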